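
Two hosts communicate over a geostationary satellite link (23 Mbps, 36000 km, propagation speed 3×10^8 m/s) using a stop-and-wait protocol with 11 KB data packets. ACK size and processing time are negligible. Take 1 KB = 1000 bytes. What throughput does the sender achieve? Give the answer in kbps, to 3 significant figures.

361 kbps

t_tx = L/R = 88000/23000000 = 0.00382609 s.
t_prop = 36000000/300000000 = 0.12 s; RTT = 0.24 s.
Cycle = t_tx + RTT = 0.243826 s.
Throughput = L / cycle = 88000 / 0.243826 = 361 kbps.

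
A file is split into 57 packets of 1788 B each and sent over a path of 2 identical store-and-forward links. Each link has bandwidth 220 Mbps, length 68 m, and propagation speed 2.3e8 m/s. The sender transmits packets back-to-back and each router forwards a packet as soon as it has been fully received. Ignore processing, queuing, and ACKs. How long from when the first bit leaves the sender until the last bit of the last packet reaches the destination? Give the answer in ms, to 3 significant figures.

Per-hop transmission t_tx = L/R = 14304/220000000 = 0.0650182 ms.
Per-hop propagation t_prop = 68/2.3e+08 = 0.000295652 ms.
Pipeline fill: first packet needs 2·t_tx to clear all hops; remaining 56 packets each add one t_tx.
Total = (2+57-1)·t_tx + 2·t_prop = 58·0.0650182 + 2·0.000295652 = 3.77 ms.

3.77 ms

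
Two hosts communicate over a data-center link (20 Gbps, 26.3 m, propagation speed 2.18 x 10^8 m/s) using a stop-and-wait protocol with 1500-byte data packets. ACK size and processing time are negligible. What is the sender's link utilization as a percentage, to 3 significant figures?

71.3 %

t_tx = L/R = 12000/20000000000 = 6e-07 s.
t_prop = 26.3/2.18e+08 = 1.20642e-07 s; RTT = 2.41284e-07 s.
Cycle = t_tx + RTT = 8.41284e-07 s.
Utilization = t_tx / cycle = 6e-07/8.41284e-07 = 71.3 %.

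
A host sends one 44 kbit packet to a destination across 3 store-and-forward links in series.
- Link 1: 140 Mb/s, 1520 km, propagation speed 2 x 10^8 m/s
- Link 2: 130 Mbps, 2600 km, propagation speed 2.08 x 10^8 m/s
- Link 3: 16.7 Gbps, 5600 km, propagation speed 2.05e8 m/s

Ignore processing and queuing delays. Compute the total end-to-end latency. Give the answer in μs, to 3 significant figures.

L = 44000 bits.
Transmission delays (L/R per hop): 314.286, 338.462, 2.63473 μs; sum = 655.382 μs.
Propagation delays (d/s per hop): 7600, 12500, 27317.1 μs; sum = 47417.1 μs.
End-to-end = 48100 μs.

48100 μs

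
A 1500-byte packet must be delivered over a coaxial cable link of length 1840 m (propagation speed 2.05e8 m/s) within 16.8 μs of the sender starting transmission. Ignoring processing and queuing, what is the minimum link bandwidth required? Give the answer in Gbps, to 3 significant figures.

L = 12000 bits.
Propagation delay = 1840 / 2.05e+08 = 8.97561 μs.
Transmission budget = 16.8 − 8.97561 = 7.82439 μs.
R ≥ L / t_tx = 12000 bits / 7.82439e-06 s = 1.53 Gbps.

1.53 Gbps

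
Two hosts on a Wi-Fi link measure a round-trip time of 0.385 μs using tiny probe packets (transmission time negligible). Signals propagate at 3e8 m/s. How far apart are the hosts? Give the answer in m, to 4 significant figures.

One-way propagation = RTT/2 = 0.1925 μs.
d = s × t = 300000000 × 1.925e-07 = 57.75 m.

57.75 m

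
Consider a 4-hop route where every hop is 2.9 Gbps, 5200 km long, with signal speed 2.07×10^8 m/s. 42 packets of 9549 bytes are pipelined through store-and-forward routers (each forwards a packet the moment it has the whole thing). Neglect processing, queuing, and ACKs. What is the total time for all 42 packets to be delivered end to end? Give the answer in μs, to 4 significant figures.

101700 μs

Per-hop transmission t_tx = L/R = 76392/2900000000 = 26.3421 μs.
Per-hop propagation t_prop = 5200000/2.07e+08 = 25120.8 μs.
Pipeline fill: first packet needs 4·t_tx to clear all hops; remaining 41 packets each add one t_tx.
Total = (4+42-1)·t_tx + 4·t_prop = 45·26.3421 + 4·25120.8 = 101700 μs.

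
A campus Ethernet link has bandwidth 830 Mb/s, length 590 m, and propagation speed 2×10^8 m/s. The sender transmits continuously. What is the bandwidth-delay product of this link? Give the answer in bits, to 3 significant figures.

2450 bits

Propagation delay = 590 / 200000000 = 2.95e-06 s.
BDP = R × t_prop = 830000000 × 2.95e-06 = 2448.5 bits.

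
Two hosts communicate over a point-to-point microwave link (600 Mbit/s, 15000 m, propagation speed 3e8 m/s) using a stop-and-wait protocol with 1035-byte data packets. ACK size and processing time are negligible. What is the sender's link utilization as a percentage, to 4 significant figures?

t_tx = L/R = 8280/600000000 = 1.38e-05 s.
t_prop = 15000/300000000 = 5e-05 s; RTT = 0.0001 s.
Cycle = t_tx + RTT = 0.0001138 s.
Utilization = t_tx / cycle = 1.38e-05/0.0001138 = 12.13 %.

12.13 %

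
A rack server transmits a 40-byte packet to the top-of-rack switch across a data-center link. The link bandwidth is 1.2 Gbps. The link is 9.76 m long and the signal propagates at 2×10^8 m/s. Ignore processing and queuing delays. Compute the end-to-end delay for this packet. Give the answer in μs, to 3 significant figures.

L = 40 × 8 = 320 bits.
Transmission delay = L/R = 320 / 1200000000 = 0.266667 μs.
Propagation delay = d/s = 9.76 m / 200000000 m/s = 0.0488 μs.
Total = 0.315 μs.

0.315 μs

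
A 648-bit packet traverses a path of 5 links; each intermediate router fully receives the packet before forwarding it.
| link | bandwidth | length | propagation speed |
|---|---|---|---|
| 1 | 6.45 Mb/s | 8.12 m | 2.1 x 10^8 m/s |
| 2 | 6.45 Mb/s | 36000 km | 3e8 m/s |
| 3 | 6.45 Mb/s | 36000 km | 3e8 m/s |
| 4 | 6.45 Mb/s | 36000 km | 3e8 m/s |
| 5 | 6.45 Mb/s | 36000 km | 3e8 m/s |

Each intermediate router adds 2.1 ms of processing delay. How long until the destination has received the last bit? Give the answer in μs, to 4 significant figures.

488900 μs

Transmission delay per hop = L/R = 648/6450000 = 100.465 μs; 5 hops → 502.326 μs.
Propagation delays (d/s per hop): 0.0386667, 120000, 120000, 120000, 120000 μs; sum = 480000 μs.
Processing at 4 router(s): 4 × 2.1 ms = 8400 μs.
End-to-end = 488900 μs.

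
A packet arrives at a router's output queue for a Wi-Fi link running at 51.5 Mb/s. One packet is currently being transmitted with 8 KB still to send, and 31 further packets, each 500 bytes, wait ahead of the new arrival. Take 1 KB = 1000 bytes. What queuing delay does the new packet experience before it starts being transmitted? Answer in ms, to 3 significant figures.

Each queued packet: L/R = 4000/51500000 = 0.0776699 ms.
31 queued → 2.40777 ms.
Plus remaining 64000 bits of current packet: 1.24272 ms.
Queuing delay = 3.65 ms.

3.65 ms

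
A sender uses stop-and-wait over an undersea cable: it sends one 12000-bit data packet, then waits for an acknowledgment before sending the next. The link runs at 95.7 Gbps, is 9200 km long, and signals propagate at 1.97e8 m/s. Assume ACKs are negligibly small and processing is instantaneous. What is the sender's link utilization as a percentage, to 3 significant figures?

0.000134 %

t_tx = L/R = 12000/95700000000 = 1.25392e-07 s.
t_prop = 9200000/197000000 = 0.0467005 s; RTT = 0.093401 s.
Cycle = t_tx + RTT = 0.0934011 s.
Utilization = t_tx / cycle = 1.25392e-07/0.0934011 = 0.000134 %.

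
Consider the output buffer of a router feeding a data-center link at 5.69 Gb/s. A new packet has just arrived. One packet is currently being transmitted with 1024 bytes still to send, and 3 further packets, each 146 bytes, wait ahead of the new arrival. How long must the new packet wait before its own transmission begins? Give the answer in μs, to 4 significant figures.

Each queued packet: L/R = 1168/5690000000 = 0.205272 μs.
3 queued → 0.615817 μs.
Plus remaining 8192 bits of current packet: 1.43972 μs.
Queuing delay = 2.056 μs.

2.056 μs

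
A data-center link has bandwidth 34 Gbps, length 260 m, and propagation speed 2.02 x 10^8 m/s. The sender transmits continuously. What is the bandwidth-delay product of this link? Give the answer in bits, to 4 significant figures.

43760 bits

Propagation delay = 260 / 202000000 = 1.28713e-06 s.
BDP = R × t_prop = 34000000000 × 1.28713e-06 = 43762.4 bits.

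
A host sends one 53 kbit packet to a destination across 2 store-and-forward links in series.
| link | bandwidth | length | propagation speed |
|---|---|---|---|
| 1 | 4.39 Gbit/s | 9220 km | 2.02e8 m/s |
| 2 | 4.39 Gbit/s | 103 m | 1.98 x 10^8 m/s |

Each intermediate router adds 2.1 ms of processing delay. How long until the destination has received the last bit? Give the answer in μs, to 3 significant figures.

47800 μs

L = 53000 bits.
Transmission delay per hop = L/R = 53000/4390000000 = 12.0729 μs; 2 hops → 24.1458 μs.
Propagation delays (d/s per hop): 45643.6, 0.520202 μs; sum = 45644.1 μs.
Processing at 1 router(s): 1 × 2.1 ms = 2100 μs.
End-to-end = 47800 μs.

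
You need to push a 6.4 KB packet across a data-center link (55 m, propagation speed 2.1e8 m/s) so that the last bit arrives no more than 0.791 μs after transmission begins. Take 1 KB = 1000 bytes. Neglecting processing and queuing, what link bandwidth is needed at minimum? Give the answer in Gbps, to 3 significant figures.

L = 51200 bits.
Propagation delay = 55 / 210000000 = 0.261905 μs.
Transmission budget = 0.791 − 0.261905 = 0.529095 μs.
R ≥ L / t_tx = 51200 bits / 5.29095e-07 s = 96.8 Gbps.

96.8 Gbps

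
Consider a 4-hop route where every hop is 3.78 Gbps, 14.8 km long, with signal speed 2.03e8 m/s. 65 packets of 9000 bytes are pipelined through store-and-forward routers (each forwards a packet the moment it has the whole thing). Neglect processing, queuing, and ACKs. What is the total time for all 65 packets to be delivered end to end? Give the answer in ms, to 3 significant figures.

1.59 ms

Per-hop transmission t_tx = L/R = 72000/3780000000 = 0.0190476 ms.
Per-hop propagation t_prop = 14800/2.03e+08 = 0.0729064 ms.
Pipeline fill: first packet needs 4·t_tx to clear all hops; remaining 64 packets each add one t_tx.
Total = (4+65-1)·t_tx + 4·t_prop = 68·0.0190476 + 4·0.0729064 = 1.59 ms.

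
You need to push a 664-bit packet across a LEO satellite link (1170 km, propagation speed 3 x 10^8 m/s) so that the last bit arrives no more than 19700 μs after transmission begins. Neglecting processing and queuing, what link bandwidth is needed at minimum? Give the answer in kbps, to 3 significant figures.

Propagation delay = 1170000 / 300000000 = 3900 μs.
Transmission budget = 19700 − 3900 = 15800 μs.
R ≥ L / t_tx = 664 bits / 0.0158 s = 42.0 kbps.

42.0 kbps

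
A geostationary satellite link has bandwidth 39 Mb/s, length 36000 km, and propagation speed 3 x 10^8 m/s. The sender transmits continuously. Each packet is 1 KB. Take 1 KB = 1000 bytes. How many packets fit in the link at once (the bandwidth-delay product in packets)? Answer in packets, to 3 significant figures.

Propagation delay = 36000000 / 300000000 = 0.12 s.
BDP = R × t_prop = 39000000 × 0.12 = 4680000 bits.
In packets of 8000 bits: 585 packets.

585 packets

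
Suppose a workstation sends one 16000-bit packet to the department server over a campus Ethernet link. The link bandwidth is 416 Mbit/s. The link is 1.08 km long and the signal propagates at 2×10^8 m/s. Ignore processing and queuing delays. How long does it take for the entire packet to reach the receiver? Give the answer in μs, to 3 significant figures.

Transmission delay = L/R = 16000 / 416000000 = 38.4615 μs.
Propagation delay = d/s = 1080 m / 200000000 m/s = 5.4 μs.
Total = 43.9 μs.

43.9 μs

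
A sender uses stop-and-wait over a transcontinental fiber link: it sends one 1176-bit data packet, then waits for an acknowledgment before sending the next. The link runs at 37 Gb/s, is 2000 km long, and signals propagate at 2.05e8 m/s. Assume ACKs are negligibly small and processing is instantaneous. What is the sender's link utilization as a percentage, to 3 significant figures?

0.000163 %

t_tx = L/R = 1176/37000000000 = 3.17838e-08 s.
t_prop = 2000000/2.05e+08 = 0.0097561 s; RTT = 0.0195122 s.
Cycle = t_tx + RTT = 0.0195122 s.
Utilization = t_tx / cycle = 3.17838e-08/0.0195122 = 0.000163 %.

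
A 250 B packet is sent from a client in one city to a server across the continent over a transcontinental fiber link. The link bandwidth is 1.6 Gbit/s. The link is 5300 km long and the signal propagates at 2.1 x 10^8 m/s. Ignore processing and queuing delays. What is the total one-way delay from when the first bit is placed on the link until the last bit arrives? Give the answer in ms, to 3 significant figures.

L = 250 × 8 = 2000 bits.
Transmission delay = L/R = 2000 / 1600000000 = 0.00125 ms.
Propagation delay = d/s = 5300000 m / 210000000 m/s = 25.2381 ms.
Total = 25.2 ms.

25.2 ms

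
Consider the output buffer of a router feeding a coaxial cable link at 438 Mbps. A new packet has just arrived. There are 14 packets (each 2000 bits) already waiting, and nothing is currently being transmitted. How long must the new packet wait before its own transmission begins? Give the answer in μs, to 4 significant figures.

Each queued packet: L/R = 2000/438000000 = 4.56621 μs.
14 queued → 63.9269 μs.
Queuing delay = 63.93 μs.

63.93 μs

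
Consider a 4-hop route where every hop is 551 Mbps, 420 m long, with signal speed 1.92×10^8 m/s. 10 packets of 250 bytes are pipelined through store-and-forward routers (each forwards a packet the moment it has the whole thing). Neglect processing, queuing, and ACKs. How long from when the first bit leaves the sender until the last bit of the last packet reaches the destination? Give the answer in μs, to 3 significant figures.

55.9 μs

Per-hop transmission t_tx = L/R = 2000/551000000 = 3.62976 μs.
Per-hop propagation t_prop = 420/192000000 = 2.1875 μs.
Pipeline fill: first packet needs 4·t_tx to clear all hops; remaining 9 packets each add one t_tx.
Total = (4+10-1)·t_tx + 4·t_prop = 13·3.62976 + 4·2.1875 = 55.9 μs.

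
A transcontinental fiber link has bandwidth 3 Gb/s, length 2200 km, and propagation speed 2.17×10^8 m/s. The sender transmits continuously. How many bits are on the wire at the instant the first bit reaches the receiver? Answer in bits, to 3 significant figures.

30400000 bits

Propagation delay = 2200000 / 217000000 = 0.0101382 s.
BDP = R × t_prop = 3000000000 × 0.0101382 = 30414700 bits.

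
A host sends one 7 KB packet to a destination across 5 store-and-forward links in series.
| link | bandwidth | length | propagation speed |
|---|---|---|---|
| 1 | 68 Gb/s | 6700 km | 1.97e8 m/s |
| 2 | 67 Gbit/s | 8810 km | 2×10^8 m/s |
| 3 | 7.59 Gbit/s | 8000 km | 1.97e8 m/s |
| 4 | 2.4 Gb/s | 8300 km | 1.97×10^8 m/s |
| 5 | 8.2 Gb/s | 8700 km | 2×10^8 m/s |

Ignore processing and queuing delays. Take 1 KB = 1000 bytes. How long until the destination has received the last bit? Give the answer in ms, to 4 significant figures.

L = 56000 bits.
Transmission delays (L/R per hop): 0.000823529, 0.000835821, 0.00737813, 0.0233333, 0.00682927 ms; sum = 0.0392001 ms.
Propagation delays (d/s per hop): 34.0102, 44.05, 40.6091, 42.132, 43.5 ms; sum = 204.301 ms.
End-to-end = 204.3 ms.

204.3 ms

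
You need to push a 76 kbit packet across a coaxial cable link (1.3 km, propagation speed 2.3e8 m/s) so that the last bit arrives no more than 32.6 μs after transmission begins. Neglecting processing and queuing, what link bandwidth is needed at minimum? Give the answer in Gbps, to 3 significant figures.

2.82 Gbps

Propagation delay = 1300 / 2.3e+08 = 5.65217 μs.
Transmission budget = 32.6 − 5.65217 = 26.9478 μs.
R ≥ L / t_tx = 76000 bits / 2.69478e-05 s = 2.82 Gbps.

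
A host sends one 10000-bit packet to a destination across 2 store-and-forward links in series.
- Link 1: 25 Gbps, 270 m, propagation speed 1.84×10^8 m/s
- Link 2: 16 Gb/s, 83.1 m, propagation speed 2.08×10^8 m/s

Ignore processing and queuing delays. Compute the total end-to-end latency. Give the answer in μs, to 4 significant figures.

2.892 μs

Transmission delays (L/R per hop): 0.4, 0.625 μs; sum = 1.025 μs.
Propagation delays (d/s per hop): 1.46739, 0.399519 μs; sum = 1.86691 μs.
End-to-end = 2.892 μs.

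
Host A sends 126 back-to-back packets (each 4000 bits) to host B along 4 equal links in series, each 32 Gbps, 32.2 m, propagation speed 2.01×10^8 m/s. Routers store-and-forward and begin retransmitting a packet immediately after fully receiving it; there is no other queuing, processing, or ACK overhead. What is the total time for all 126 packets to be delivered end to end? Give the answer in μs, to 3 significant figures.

Per-hop transmission t_tx = L/R = 4000/32000000000 = 0.125 μs.
Per-hop propagation t_prop = 32.2/2.01e+08 = 0.160199 μs.
Pipeline fill: first packet needs 4·t_tx to clear all hops; remaining 125 packets each add one t_tx.
Total = (4+126-1)·t_tx + 4·t_prop = 129·0.125 + 4·0.160199 = 16.8 μs.

16.8 μs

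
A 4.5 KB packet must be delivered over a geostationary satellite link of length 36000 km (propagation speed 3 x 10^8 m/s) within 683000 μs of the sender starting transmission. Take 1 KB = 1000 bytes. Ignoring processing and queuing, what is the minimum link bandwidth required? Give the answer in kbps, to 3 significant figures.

L = 36000 bits.
Propagation delay = 36000000 / 300000000 = 120000 μs.
Transmission budget = 683000 − 120000 = 563000 μs.
R ≥ L / t_tx = 36000 bits / 0.563 s = 63.9 kbps.

63.9 kbps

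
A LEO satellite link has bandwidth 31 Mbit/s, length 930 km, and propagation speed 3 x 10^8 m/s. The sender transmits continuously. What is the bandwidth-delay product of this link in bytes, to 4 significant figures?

12010 bytes

Propagation delay = 930000 / 300000000 = 0.0031 s.
BDP = R × t_prop = 31000000 × 0.0031 = 96100 bits.
In bytes: 96100/8 = 12010 bytes.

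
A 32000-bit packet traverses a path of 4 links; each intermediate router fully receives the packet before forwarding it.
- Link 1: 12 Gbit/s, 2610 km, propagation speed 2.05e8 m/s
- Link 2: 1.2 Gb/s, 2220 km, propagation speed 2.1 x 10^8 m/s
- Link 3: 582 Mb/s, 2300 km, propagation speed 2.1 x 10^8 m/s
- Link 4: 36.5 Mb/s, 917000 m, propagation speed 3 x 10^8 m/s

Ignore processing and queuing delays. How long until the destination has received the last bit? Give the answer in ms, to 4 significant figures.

Transmission delays (L/R per hop): 0.00266667, 0.0266667, 0.0549828, 0.876712 ms; sum = 0.961028 ms.
Propagation delays (d/s per hop): 12.7317, 10.5714, 10.9524, 3.05667 ms; sum = 37.3122 ms.
End-to-end = 38.27 ms.

38.27 ms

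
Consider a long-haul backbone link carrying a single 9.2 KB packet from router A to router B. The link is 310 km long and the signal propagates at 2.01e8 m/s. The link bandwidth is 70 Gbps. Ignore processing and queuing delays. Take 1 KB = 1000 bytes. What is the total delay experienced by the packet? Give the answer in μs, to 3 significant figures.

1540 μs

L = 73600 bits.
Transmission delay = L/R = 73600 / 70000000000 = 1.05143 μs.
Propagation delay = d/s = 310000 m / 2.01e+08 m/s = 1542.29 μs.
Total = 1540 μs.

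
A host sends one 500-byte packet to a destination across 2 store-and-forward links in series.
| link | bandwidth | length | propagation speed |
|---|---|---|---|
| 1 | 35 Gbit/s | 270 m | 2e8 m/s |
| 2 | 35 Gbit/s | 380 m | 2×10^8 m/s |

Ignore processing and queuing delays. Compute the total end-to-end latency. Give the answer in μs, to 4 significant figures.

3.479 μs

L = 500 × 8 = 4000 bits.
Transmission delay per hop = L/R = 4000/35000000000 = 0.114286 μs; 2 hops → 0.228571 μs.
Propagation delays (d/s per hop): 1.35, 1.9 μs; sum = 3.25 μs.
End-to-end = 3.479 μs.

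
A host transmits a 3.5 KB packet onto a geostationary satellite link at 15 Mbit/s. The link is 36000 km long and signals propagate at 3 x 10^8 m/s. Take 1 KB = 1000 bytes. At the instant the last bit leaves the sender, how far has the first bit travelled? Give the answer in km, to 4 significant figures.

t_tx = L/R = 28000/15000000 = 0.00186667 s.
Distance = s × t_tx = 300000000 × 0.00186667 = 560.0 km.

560.0 km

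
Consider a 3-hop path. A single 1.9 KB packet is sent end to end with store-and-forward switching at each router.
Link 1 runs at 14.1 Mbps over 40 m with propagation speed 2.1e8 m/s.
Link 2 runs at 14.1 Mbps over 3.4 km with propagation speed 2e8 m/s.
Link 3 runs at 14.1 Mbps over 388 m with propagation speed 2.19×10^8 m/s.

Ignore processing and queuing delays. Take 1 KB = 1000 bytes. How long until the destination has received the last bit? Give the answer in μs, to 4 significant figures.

3253 μs

L = 15200 bits.
Transmission delay per hop = L/R = 15200/14100000 = 1078.01 μs; 3 hops → 3234.04 μs.
Propagation delays (d/s per hop): 0.190476, 17, 1.77169 μs; sum = 18.9622 μs.
End-to-end = 3253 μs.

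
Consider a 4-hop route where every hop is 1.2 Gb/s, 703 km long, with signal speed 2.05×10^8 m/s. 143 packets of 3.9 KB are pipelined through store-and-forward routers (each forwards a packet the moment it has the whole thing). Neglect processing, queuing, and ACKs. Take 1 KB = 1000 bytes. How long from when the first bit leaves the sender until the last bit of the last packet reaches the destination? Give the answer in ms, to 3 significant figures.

Per-hop transmission t_tx = L/R = 31200/1200000000 = 0.026 ms.
Per-hop propagation t_prop = 703000/2.05e+08 = 3.42927 ms.
Pipeline fill: first packet needs 4·t_tx to clear all hops; remaining 142 packets each add one t_tx.
Total = (4+143-1)·t_tx + 4·t_prop = 146·0.026 + 4·3.42927 = 17.5 ms.

17.5 ms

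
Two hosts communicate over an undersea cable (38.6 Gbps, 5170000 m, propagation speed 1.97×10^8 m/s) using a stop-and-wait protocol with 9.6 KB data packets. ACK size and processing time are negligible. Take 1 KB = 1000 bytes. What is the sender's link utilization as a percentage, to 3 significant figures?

0.00379 %

t_tx = L/R = 76800/38600000000 = 1.98964e-06 s.
t_prop = 5170000/197000000 = 0.0262437 s; RTT = 0.0524873 s.
Cycle = t_tx + RTT = 0.0524893 s.
Utilization = t_tx / cycle = 1.98964e-06/0.0524893 = 0.00379 %.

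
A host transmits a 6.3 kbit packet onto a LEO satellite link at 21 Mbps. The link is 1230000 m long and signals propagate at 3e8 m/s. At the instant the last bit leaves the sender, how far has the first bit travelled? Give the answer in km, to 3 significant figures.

90.0 km

t_tx = L/R = 6300/21000000 = 0.0003 s.
Distance = s × t_tx = 300000000 × 0.0003 = 90.0 km.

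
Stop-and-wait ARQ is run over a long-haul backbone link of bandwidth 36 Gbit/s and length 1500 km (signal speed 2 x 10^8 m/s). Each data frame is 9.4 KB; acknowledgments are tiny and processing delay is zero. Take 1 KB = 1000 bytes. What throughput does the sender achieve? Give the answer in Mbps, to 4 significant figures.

5.013 Mbps

t_tx = L/R = 75200/36000000000 = 2.08889e-06 s.
t_prop = 1500000/200000000 = 0.0075 s; RTT = 0.015 s.
Cycle = t_tx + RTT = 0.0150021 s.
Throughput = L / cycle = 75200 / 0.0150021 = 5.013 Mbps.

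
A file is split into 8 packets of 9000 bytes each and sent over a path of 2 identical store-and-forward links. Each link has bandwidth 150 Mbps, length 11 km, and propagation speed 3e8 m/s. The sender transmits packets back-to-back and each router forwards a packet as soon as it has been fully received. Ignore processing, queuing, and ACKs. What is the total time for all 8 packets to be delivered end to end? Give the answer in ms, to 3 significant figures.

4.39 ms

Per-hop transmission t_tx = L/R = 72000/150000000 = 0.48 ms.
Per-hop propagation t_prop = 11000/300000000 = 0.0366667 ms.
Pipeline fill: first packet needs 2·t_tx to clear all hops; remaining 7 packets each add one t_tx.
Total = (2+8-1)·t_tx + 2·t_prop = 9·0.48 + 2·0.0366667 = 4.39 ms.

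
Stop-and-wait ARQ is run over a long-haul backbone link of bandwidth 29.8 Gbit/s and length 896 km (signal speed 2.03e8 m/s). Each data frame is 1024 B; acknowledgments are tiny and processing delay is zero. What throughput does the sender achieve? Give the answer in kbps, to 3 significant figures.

928 kbps

t_tx = L/R = 8192/29800000000 = 2.74899e-07 s.
t_prop = 896000/2.03e+08 = 0.00441379 s; RTT = 0.00882759 s.
Cycle = t_tx + RTT = 0.00882786 s.
Throughput = L / cycle = 8192 / 0.00882786 = 928 kbps.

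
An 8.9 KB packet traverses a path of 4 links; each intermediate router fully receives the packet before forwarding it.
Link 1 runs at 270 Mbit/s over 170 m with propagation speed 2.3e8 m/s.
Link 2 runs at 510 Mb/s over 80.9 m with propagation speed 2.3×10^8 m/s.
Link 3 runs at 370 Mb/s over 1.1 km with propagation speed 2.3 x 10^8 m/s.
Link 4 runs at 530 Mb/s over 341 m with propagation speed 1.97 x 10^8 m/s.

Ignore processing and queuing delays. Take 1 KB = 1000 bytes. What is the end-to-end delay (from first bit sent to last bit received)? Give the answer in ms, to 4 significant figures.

0.7377 ms

L = 71200 bits.
Transmission delays (L/R per hop): 0.263704, 0.139608, 0.192432, 0.13434 ms; sum = 0.730084 ms.
Propagation delays (d/s per hop): 0.00073913, 0.000351739, 0.00478261, 0.00173096 ms; sum = 0.00760444 ms.
End-to-end = 0.7377 ms.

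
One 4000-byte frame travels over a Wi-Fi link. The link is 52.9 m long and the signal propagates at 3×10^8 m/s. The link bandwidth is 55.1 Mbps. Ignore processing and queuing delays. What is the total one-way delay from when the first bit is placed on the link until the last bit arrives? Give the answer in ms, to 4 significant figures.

L = 4000 × 8 = 32000 bits.
Transmission delay = L/R = 32000 / 55100000 = 0.580762 ms.
Propagation delay = d/s = 52.9 m / 300000000 m/s = 0.000176333 ms.
Total = 0.5809 ms.

0.5809 ms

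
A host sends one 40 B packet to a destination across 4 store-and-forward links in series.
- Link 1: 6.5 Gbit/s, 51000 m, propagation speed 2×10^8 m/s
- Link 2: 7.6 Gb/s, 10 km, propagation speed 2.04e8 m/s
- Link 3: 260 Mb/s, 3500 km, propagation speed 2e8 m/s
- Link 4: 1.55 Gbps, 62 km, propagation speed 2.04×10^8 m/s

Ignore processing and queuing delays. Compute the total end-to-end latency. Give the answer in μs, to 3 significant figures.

18100 μs

L = 40 × 8 = 320 bits.
Transmission delays (L/R per hop): 0.0492308, 0.0421053, 1.23077, 0.206452 μs; sum = 1.52856 μs.
Propagation delays (d/s per hop): 255, 49.0196, 17500, 303.922 μs; sum = 18107.9 μs.
End-to-end = 18100 μs.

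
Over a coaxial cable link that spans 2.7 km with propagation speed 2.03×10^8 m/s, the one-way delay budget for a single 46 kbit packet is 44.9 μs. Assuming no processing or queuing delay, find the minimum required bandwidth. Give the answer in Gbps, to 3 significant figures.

1.46 Gbps

Propagation delay = 2700 / 2.03e+08 = 13.3005 μs.
Transmission budget = 44.9 − 13.3005 = 31.5995 μs.
R ≥ L / t_tx = 46000 bits / 3.15995e-05 s = 1.46 Gbps.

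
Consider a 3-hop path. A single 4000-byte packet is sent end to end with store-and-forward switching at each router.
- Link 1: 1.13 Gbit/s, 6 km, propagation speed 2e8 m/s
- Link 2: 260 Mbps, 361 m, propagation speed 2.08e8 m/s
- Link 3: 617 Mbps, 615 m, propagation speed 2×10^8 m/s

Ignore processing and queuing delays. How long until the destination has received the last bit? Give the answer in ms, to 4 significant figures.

0.2381 ms

L = 4000 × 8 = 32000 bits.
Transmission delays (L/R per hop): 0.0283186, 0.123077, 0.0518639 ms; sum = 0.203259 ms.
Propagation delays (d/s per hop): 0.03, 0.00173558, 0.003075 ms; sum = 0.0348106 ms.
End-to-end = 0.2381 ms.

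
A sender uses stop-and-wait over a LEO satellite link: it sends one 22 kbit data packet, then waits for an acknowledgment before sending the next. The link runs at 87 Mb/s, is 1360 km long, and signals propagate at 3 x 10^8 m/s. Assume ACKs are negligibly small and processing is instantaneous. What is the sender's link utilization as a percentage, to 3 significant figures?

2.71 %

t_tx = L/R = 22000/87000000 = 0.000252874 s.
t_prop = 1360000/300000000 = 0.00453333 s; RTT = 0.00906667 s.
Cycle = t_tx + RTT = 0.00931954 s.
Utilization = t_tx / cycle = 0.000252874/0.00931954 = 2.71 %.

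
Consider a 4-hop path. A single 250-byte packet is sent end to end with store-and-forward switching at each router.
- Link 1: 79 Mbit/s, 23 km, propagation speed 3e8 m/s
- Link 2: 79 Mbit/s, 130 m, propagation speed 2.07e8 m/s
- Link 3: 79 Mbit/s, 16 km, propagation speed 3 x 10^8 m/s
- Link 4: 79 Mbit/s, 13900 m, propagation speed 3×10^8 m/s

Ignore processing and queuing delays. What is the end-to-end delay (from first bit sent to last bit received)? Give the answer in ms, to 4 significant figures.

0.2782 ms

L = 250 × 8 = 2000 bits.
Transmission delay per hop = L/R = 2000/79000000 = 0.0253165 ms; 4 hops → 0.101266 ms.
Propagation delays (d/s per hop): 0.0766667, 0.000628019, 0.0533333, 0.0463333 ms; sum = 0.176961 ms.
End-to-end = 0.2782 ms.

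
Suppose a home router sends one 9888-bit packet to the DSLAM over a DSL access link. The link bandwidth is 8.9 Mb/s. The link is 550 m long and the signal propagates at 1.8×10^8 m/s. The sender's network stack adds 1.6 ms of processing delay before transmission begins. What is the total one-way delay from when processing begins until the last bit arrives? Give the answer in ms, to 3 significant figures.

2.71 ms

Transmission delay = L/R = 9888 / 8900000 = 1.11101 ms.
Propagation delay = d/s = 550 m / 180000000 m/s = 0.00305556 ms.
Plus processing delay 1.6 ms = 1.6 ms.
Total = 2.71 ms.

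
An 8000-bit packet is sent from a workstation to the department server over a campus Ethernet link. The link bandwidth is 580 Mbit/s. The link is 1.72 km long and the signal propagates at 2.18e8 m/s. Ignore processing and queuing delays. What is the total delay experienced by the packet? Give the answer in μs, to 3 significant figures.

21.7 μs

Transmission delay = L/R = 8000 / 580000000 = 13.7931 μs.
Propagation delay = d/s = 1720 m / 2.18e+08 m/s = 7.88991 μs.
Total = 21.7 μs.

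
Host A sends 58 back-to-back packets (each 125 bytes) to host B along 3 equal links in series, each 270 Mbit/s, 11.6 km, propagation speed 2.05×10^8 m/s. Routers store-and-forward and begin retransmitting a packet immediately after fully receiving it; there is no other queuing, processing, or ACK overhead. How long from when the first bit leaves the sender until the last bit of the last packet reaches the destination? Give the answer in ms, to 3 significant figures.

Per-hop transmission t_tx = L/R = 1000/270000000 = 0.0037037 ms.
Per-hop propagation t_prop = 11600/2.05e+08 = 0.0565854 ms.
Pipeline fill: first packet needs 3·t_tx to clear all hops; remaining 57 packets each add one t_tx.
Total = (3+58-1)·t_tx + 3·t_prop = 60·0.0037037 + 3·0.0565854 = 0.392 ms.

0.392 ms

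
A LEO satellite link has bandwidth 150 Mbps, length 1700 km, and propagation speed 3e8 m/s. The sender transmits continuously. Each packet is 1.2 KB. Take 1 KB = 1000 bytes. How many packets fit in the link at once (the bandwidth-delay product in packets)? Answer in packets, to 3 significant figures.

88.5 packets

Propagation delay = 1700000 / 300000000 = 0.00566667 s.
BDP = R × t_prop = 150000000 × 0.00566667 = 850000 bits.
In packets of 9600 bits: 88.5 packets.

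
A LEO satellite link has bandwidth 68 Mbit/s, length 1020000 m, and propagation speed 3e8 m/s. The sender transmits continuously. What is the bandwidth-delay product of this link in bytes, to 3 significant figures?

28900 bytes

Propagation delay = 1020000 / 300000000 = 0.0034 s.
BDP = R × t_prop = 68000000 × 0.0034 = 231200 bits.
In bytes: 231200/8 = 28900 bytes.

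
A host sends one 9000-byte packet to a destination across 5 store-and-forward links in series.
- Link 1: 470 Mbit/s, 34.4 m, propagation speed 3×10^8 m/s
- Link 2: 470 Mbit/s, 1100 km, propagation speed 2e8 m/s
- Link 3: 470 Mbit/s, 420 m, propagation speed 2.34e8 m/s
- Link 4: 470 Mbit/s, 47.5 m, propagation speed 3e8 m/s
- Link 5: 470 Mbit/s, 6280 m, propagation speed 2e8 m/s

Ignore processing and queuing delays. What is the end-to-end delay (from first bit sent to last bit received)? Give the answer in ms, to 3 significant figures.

L = 9000 × 8 = 72000 bits.
Transmission delay per hop = L/R = 72000/470000000 = 0.153191 ms; 5 hops → 0.765957 ms.
Propagation delays (d/s per hop): 0.000114667, 5.5, 0.00179487, 0.000158333, 0.0314 ms; sum = 5.53347 ms.
End-to-end = 6.30 ms.

6.30 ms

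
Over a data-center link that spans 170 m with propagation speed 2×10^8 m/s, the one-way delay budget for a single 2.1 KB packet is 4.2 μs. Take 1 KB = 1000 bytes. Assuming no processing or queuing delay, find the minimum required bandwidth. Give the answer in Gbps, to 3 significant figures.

L = 16800 bits.
Propagation delay = 170 / 200000000 = 0.85 μs.
Transmission budget = 4.2 − 0.85 = 3.35 μs.
R ≥ L / t_tx = 16800 bits / 3.35e-06 s = 5.01 Gbps.

5.01 Gbps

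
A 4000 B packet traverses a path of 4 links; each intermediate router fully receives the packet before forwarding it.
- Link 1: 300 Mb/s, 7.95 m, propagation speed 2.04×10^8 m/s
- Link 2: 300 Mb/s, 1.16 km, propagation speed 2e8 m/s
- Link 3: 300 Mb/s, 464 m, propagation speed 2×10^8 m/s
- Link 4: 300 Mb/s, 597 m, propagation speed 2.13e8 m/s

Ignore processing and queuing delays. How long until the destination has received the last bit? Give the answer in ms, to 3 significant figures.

L = 4000 × 8 = 32000 bits.
Transmission delay per hop = L/R = 32000/300000000 = 0.106667 ms; 4 hops → 0.426667 ms.
Propagation delays (d/s per hop): 3.89706e-05, 0.0058, 0.00232, 0.00280282 ms; sum = 0.0109618 ms.
End-to-end = 0.438 ms.

0.438 ms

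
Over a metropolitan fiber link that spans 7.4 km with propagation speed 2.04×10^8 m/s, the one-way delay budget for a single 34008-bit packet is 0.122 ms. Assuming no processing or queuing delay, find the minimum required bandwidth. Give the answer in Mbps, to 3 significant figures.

397 Mbps

Propagation delay = 7400 / 204000000 = 0.0362745 ms.
Transmission budget = 0.122 − 0.0362745 = 0.0857255 ms.
R ≥ L / t_tx = 34008 bits / 8.57255e-05 s = 397 Mbps.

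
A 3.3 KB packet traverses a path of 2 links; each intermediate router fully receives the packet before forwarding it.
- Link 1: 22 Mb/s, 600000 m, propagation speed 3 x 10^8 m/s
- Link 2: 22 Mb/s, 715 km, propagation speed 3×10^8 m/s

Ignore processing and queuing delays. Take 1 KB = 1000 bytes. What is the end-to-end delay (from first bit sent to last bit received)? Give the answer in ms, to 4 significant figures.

6.783 ms

L = 26400 bits.
Transmission delay per hop = L/R = 26400/22000000 = 1.2 ms; 2 hops → 2.4 ms.
Propagation delays (d/s per hop): 2, 2.38333 ms; sum = 4.38333 ms.
End-to-end = 6.783 ms.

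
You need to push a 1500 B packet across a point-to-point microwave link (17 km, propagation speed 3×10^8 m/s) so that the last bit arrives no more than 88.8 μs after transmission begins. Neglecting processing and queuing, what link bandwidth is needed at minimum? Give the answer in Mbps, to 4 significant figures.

L = 12000 bits.
Propagation delay = 17000 / 300000000 = 56.6667 μs.
Transmission budget = 88.8 − 56.6667 = 32.1333 μs.
R ≥ L / t_tx = 12000 bits / 3.21333e-05 s = 373.4 Mbps.

373.4 Mbps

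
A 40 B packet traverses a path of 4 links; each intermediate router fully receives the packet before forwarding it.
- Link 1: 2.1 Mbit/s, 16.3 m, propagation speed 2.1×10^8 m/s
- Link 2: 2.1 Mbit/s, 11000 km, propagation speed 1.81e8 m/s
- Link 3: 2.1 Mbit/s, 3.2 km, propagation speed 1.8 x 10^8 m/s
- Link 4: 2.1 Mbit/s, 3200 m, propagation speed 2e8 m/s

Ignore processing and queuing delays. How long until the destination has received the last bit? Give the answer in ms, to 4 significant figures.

61.42 ms

L = 40 × 8 = 320 bits.
Transmission delay per hop = L/R = 320/2100000 = 0.152381 ms; 4 hops → 0.609524 ms.
Propagation delays (d/s per hop): 7.7619e-05, 60.7735, 0.0177778, 0.016 ms; sum = 60.8073 ms.
End-to-end = 61.42 ms.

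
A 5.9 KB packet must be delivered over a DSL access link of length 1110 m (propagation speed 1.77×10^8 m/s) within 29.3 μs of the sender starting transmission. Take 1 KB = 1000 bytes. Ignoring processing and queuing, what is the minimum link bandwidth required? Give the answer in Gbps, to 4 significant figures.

2.050 Gbps

L = 47200 bits.
Propagation delay = 1110 / 177000000 = 6.27119 μs.
Transmission budget = 29.3 − 6.27119 = 23.0288 μs.
R ≥ L / t_tx = 47200 bits / 2.30288e-05 s = 2.050 Gbps.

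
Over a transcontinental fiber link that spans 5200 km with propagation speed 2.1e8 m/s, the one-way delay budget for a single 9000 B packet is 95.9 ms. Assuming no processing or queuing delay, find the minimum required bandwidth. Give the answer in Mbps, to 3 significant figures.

1.01 Mbps

L = 72000 bits.
Propagation delay = 5200000 / 210000000 = 24.7619 ms.
Transmission budget = 95.9 − 24.7619 = 71.1381 ms.
R ≥ L / t_tx = 72000 bits / 0.0711381 s = 1.01 Mbps.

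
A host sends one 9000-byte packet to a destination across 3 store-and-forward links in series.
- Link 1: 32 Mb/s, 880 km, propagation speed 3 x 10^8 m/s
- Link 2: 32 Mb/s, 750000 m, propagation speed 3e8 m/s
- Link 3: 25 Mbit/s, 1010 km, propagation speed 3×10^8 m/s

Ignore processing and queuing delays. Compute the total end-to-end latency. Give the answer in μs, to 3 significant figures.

L = 9000 × 8 = 72000 bits.
Transmission delays (L/R per hop): 2250, 2250, 2880 μs; sum = 7380 μs.
Propagation delays (d/s per hop): 2933.33, 2500, 3366.67 μs; sum = 8800 μs.
End-to-end = 16200 μs.

16200 μs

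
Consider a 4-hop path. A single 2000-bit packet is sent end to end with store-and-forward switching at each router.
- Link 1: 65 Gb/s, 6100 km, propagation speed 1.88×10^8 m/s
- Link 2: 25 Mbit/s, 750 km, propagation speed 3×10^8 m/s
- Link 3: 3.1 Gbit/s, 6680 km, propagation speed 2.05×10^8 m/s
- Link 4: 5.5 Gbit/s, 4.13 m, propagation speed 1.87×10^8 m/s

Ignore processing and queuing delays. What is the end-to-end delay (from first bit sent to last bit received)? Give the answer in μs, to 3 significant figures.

Transmission delays (L/R per hop): 0.0307692, 80, 0.645161, 0.363636 μs; sum = 81.0396 μs.
Propagation delays (d/s per hop): 32446.8, 2500, 32585.4, 0.0220856 μs; sum = 67532.2 μs.
End-to-end = 67600 μs.

67600 μs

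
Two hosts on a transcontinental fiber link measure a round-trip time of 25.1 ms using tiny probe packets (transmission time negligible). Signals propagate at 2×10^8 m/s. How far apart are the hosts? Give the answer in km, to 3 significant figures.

2510 km

One-way propagation = RTT/2 = 12.55 ms.
d = s × t = 200000000 × 0.01255 = 2510 km.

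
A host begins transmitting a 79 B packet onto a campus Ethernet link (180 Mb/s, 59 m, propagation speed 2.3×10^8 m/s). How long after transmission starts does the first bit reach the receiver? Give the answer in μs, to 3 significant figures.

0.257 μs

First bit experiences only propagation delay: d/s = 59/2.3e+08 = 0.257 μs.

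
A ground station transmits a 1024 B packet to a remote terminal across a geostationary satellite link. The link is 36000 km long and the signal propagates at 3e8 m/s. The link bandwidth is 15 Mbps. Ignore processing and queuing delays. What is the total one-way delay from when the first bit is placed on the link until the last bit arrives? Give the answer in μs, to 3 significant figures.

121000 μs

L = 1024 × 8 = 8192 bits.
Transmission delay = L/R = 8192 / 15000000 = 546.133 μs.
Propagation delay = d/s = 36000000 m / 300000000 m/s = 120000 μs.
Total = 121000 μs.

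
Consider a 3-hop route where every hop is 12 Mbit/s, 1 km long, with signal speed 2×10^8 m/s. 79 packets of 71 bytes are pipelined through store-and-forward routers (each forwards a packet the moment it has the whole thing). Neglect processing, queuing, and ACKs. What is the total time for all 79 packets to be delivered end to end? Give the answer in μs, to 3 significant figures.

Per-hop transmission t_tx = L/R = 568/12000000 = 47.3333 μs.
Per-hop propagation t_prop = 1000/200000000 = 5 μs.
Pipeline fill: first packet needs 3·t_tx to clear all hops; remaining 78 packets each add one t_tx.
Total = (3+79-1)·t_tx + 3·t_prop = 81·47.3333 + 3·5 = 3850 μs.

3850 μs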